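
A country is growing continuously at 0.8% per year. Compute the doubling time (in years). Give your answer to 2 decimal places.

doubling time = ln(2) / |r| = 0.69315 / 0.008

doubling time ≈ 86.64 years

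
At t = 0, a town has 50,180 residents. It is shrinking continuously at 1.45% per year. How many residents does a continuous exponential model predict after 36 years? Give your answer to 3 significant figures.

P(36) = 50180 · e^(-0.0145·36) = 50180 · e^(-0.522)
= 50180 · 0.59333 ≈ 29773.43

≈ 29,800 residents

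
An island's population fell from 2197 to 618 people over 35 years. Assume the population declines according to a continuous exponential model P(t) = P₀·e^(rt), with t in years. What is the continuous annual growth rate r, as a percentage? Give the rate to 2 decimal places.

618 = 2197 · e^(r·35)
e^(35r) = 618/2197 = 0.28129
r = ln(0.28129) / 35 = -1.26836 / 35

r ≈ -3.62% per year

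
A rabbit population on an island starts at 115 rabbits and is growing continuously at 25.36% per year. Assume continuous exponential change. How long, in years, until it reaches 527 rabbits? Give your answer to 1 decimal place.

t ≈ 6.0 years

527 = 115 · e^(0.2536·t)
t = ln(527/115) / 0.2536 = ln(4.58261) / 0.2536 = 1.52227 / 0.2536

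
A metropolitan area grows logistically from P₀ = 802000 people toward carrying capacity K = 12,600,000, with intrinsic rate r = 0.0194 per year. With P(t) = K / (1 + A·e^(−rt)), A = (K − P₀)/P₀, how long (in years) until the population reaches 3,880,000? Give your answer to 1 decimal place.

A = (12600000 − 802000)/802000 = 14.71072
3880000 = 12600000/(1 + 14.71072·e^(−0.0194t)) → 1 + 14.71072·e^(−0.0194t) = 3.24742
e^(−0.0194t) = 0.152774 → t = ln(6.5456)/0.0194 = 1.87879/0.0194

t ≈ 96.8 years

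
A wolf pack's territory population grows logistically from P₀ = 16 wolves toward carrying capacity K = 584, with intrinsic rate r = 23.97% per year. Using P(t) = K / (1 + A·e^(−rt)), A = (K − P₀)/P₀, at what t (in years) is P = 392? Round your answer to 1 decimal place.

t ≈ 17.9 years

A = (584 − 16)/16 = 35.5
392 = 584/(1 + 35.5·e^(−0.2397t)) → 1 + 35.5·e^(−0.2397t) = 1.4898
e^(−0.2397t) = 0.013797 → t = ln(72.47917)/0.2397 = 4.2833/0.2397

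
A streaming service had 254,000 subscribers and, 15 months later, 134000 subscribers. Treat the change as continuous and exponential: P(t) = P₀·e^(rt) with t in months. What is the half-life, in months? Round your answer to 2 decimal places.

r = ln(134000/254000) / 15 = ln(0.52756) / 15 ≈ -0.042633 per month
half-life = ln 2 / |r| = 0.69315 / 0.042633

half-life ≈ 16.26 months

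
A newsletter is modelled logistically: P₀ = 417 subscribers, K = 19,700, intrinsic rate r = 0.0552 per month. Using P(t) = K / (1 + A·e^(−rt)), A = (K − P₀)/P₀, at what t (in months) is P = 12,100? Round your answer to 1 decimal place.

t ≈ 77.9 months

A = (19700 − 417)/417 = 46.24221
12100 = 19700/(1 + 46.24221·e^(−0.0552t)) → 1 + 46.24221·e^(−0.0552t) = 1.6281
e^(−0.0552t) = 0.013583 → t = ln(73.62246)/0.0552 = 4.29895/0.0552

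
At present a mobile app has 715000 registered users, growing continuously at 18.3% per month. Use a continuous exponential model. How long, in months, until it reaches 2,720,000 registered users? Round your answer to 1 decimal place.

t ≈ 7.3 months

2720000 = 715000 · e^(0.183·t)
t = ln(2720000/715000) / 0.183 = ln(3.8042) / 0.183 = 1.3361 / 0.183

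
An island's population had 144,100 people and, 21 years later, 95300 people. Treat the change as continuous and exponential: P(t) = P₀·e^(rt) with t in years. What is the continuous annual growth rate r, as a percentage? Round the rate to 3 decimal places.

r ≈ -1.969% per year

95300 = 144100 · e^(r·21)
e^(21r) = 95300/144100 = 0.66135
r = ln(0.66135) / 21 = -0.41348 / 21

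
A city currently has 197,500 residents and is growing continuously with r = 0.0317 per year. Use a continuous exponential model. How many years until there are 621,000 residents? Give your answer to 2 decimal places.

621000 = 197500 · e^(0.0317·t)
t = ln(621000/197500) / 0.0317 = ln(3.1443) / 0.0317 = 1.14559 / 0.0317

t ≈ 36.14 years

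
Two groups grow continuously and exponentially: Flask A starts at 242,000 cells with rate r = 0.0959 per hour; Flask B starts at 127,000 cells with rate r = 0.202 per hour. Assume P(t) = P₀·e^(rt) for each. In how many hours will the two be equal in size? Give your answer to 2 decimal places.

242000·e^(0.0959t) = 127000·e^(0.202t)
242000/127000 = e^((0.202 − 0.0959)t) → ln(1.90551) = 0.1061·t
t = 0.64475 / 0.1061

t ≈ 6.08 hours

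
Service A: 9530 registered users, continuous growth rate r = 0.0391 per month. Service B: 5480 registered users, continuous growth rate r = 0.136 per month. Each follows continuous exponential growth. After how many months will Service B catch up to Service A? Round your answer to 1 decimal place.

t ≈ 5.7 months

9530·e^(0.0391t) = 5480·e^(0.136t)
9530/5480 = e^((0.136 − 0.0391)t) → ln(1.73905) = 0.0969·t
t = 0.55334 / 0.0969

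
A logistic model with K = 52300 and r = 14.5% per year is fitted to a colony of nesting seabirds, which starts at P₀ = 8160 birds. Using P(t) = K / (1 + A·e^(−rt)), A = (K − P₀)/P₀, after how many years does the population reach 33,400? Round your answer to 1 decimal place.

t ≈ 15.6 years

A = (52300 − 8160)/8160 = 5.40931
33400 = 52300/(1 + 5.40931·e^(−0.145t)) → 1 + 5.40931·e^(−0.145t) = 1.56587
e^(−0.145t) = 0.10461 → t = ln(9.55932)/0.145 = 2.25752/0.145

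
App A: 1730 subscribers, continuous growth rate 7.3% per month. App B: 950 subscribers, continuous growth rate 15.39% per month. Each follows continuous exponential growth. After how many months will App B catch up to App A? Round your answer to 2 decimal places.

1730·e^(0.073t) = 950·e^(0.1539t)
1730/950 = e^((0.1539 − 0.073)t) → ln(1.82105) = 0.0809·t
t = 0.59941 / 0.0809

t ≈ 7.41 months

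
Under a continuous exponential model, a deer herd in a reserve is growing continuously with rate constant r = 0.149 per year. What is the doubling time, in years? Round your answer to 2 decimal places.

doubling time = ln(2) / |r| = 0.69315 / 0.149

doubling time ≈ 4.65 years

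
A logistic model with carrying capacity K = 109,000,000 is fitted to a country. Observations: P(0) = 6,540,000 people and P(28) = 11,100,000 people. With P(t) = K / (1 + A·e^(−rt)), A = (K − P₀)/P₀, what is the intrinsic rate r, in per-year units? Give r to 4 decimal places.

r ≈ 0.0205 per year

A = (109000000 − 6540000)/6540000 = 15.66667
11100000 = 109000000/(1 + 15.66667·e^(−r·28)) → e^(−28r) = (9.81982 − 1)/15.66667 = 0.562967
r = −ln(0.562967)/28 = 0.57453/28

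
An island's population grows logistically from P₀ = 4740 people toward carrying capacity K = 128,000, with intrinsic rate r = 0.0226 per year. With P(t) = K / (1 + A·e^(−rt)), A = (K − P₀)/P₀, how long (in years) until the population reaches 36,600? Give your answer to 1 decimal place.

A = (128000 − 4740)/4740 = 26.00422
36600 = 128000/(1 + 26.00422·e^(−0.0226t)) → 1 + 26.00422·e^(−0.0226t) = 3.49727
e^(−0.0226t) = 0.096033 → t = ln(10.41307)/0.0226 = 2.34306/0.0226

t ≈ 103.7 years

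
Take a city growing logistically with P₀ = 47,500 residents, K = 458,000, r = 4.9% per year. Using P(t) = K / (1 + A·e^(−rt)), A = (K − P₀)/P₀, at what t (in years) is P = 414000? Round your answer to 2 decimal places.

t ≈ 89.76 years

A = (458000 − 47500)/47500 = 8.64211
414000 = 458000/(1 + 8.64211·e^(−0.049t)) → 1 + 8.64211·e^(−0.049t) = 1.10628
e^(−0.049t) = 0.012298 → t = ln(81.31435)/0.049 = 4.39832/0.049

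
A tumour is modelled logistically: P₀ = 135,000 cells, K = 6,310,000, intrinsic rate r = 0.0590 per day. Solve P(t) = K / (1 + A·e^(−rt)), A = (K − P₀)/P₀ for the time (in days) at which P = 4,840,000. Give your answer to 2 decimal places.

A = (6310000 − 135000)/135000 = 45.74074
4840000 = 6310000/(1 + 45.74074·e^(−0.059t)) → 1 + 45.74074·e^(−0.059t) = 1.30372
e^(−0.059t) = 0.00664 → t = ln(150.60217)/0.059 = 5.01464/0.059

t ≈ 84.99 days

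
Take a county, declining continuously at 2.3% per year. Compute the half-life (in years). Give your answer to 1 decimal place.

half-life ≈ 30.1 years

half-life = ln(2) / |r| = 0.69315 / 0.023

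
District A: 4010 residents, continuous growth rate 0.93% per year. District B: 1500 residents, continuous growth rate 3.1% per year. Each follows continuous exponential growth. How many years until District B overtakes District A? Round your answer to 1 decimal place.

4010·e^(0.0093t) = 1500·e^(0.031t)
4010/1500 = e^((0.031 − 0.0093)t) → ln(2.67333) = 0.0217·t
t = 0.98333 / 0.0217

t ≈ 45.3 years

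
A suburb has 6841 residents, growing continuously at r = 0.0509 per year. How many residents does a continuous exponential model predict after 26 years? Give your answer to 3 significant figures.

P(26) = 6841 · e^(0.0509·26) = 6841 · e^(1.3234)
= 6841 · 3.75617 ≈ 25695.96

≈ 25,700 residents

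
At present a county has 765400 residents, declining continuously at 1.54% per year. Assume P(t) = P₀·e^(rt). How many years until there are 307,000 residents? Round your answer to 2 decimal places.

307000 = 765400 · e^(-0.0154·t)
t = ln(307000/765400) / -0.0154 = ln(0.4011) / -0.0154 = -0.91355 / -0.0154

t ≈ 59.32 years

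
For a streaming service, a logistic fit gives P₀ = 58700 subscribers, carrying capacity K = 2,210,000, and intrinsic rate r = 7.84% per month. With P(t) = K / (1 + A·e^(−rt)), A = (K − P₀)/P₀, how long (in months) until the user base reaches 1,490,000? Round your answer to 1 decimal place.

A = (2210000 − 58700)/58700 = 36.64906
1490000 = 2210000/(1 + 36.64906·e^(−0.0784t)) → 1 + 36.64906·e^(−0.0784t) = 1.48322
e^(−0.0784t) = 0.013185 → t = ln(75.8432)/0.0784 = 4.32867/0.0784

t ≈ 55.2 months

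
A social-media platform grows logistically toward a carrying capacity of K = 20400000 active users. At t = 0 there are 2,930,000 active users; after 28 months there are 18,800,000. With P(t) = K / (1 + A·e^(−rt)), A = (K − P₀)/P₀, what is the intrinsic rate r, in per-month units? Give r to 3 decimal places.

r ≈ 0.152 per month

A = (20400000 − 2930000)/2930000 = 5.96246
18800000 = 20400000/(1 + 5.96246·e^(−r·28)) → e^(−28r) = (1.08511 − 1)/5.96246 = 0.014274
r = −ln(0.014274)/28 = 4.24934/28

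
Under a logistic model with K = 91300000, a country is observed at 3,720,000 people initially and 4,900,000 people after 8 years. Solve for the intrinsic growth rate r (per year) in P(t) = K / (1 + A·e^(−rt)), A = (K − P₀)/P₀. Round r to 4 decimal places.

A = (91300000 − 3720000)/3720000 = 23.54301
4900000 = 91300000/(1 + 23.54301·e^(−r·8)) → e^(−8r) = (18.63265 − 1)/23.54301 = 0.748955
r = −ln(0.748955)/8 = 0.28908/8

r ≈ 0.0361 per year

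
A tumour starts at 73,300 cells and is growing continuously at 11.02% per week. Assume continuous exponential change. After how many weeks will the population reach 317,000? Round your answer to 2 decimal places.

317000 = 73300 · e^(0.1102·t)
t = ln(317000/73300) / 0.1102 = ln(4.32469) / 0.1102 = 1.46434 / 0.1102

t ≈ 13.29 weeks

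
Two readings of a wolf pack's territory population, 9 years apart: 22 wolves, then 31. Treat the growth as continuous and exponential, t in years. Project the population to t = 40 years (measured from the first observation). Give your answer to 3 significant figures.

≈ 101 wolves

r = ln(31/22) / 9 ≈ 0.038105 per year
P(40) = 22 · e^(0.038105·40) = 22 · 4.59146 ≈ 101.01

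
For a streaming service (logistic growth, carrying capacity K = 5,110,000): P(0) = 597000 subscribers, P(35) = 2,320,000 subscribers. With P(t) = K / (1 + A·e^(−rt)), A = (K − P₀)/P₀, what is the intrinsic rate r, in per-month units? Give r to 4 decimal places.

r ≈ 0.0525 per month

A = (5110000 − 597000)/597000 = 7.55946
2320000 = 5110000/(1 + 7.55946·e^(−r·35)) → e^(−35r) = (2.20259 − 1)/7.55946 = 0.159084
r = −ln(0.159084)/35 = 1.83833/35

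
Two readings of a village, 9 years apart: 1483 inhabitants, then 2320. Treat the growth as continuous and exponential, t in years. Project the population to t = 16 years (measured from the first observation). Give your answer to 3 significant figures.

≈ 3,290 inhabitants

r = ln(2320/1483) / 9 ≈ 0.049722 per year
P(16) = 1483 · e^(0.049722·16) = 1483 · 2.21567 ≈ 3285.84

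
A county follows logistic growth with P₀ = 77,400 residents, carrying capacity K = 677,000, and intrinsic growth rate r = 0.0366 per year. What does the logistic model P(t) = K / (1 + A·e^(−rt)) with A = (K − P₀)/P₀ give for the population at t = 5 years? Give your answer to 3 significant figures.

≈ 90,900 residents

A = (677000 − 77400)/77400 = 7.74677
P(5) = 677000 / (1 + 7.74677·e^(−0.0366·5)) = 677000 / (1 + 7.74677·0.832768)
= 677000 / 7.45126 ≈ 90857.08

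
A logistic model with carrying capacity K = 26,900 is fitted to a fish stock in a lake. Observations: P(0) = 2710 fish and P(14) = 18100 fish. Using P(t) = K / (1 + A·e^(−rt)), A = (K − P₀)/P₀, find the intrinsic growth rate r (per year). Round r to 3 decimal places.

A = (26900 − 2710)/2710 = 8.9262
18100 = 26900/(1 + 8.9262·e^(−r·14)) → e^(−14r) = (1.48619 − 1)/8.9262 = 0.054468
r = −ln(0.054468)/14 = 2.91015/14

r ≈ 0.208 per year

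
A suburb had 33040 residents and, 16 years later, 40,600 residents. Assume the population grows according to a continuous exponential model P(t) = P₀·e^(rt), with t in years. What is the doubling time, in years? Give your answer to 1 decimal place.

doubling time ≈ 53.8 years

r = ln(40600/33040) / 16 = ln(1.22881) / 16 ≈ 0.012878 per year
doubling time = ln 2 / |r| = 0.69315 / 0.012878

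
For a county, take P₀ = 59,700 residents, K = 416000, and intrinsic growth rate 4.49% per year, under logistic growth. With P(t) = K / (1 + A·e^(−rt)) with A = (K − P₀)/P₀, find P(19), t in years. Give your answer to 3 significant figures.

A = (416000 − 59700)/59700 = 5.96817
P(19) = 416000 / (1 + 5.96817·e^(−0.0449·19)) = 416000 / (1 + 5.96817·0.426092)
= 416000 / 3.54299 ≈ 117414.91

≈ 117,000 residents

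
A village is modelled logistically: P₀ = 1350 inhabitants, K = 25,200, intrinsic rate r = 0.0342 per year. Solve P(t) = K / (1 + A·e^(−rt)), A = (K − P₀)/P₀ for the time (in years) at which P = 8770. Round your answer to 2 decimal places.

A = (25200 − 1350)/1350 = 17.66667
8770 = 25200/(1 + 17.66667·e^(−0.0342t)) → 1 + 17.66667·e^(−0.0342t) = 2.87343
e^(−0.0342t) = 0.106043 → t = ln(9.43011)/0.0342 = 2.24391/0.0342

t ≈ 65.61 years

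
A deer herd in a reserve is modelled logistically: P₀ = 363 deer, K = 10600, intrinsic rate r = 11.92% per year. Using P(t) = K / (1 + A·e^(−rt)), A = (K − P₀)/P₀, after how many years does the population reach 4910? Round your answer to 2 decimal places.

A = (10600 − 363)/363 = 28.2011
4910 = 10600/(1 + 28.2011·e^(−0.1192t)) → 1 + 28.2011·e^(−0.1192t) = 2.15886
e^(−0.1192t) = 0.041093 → t = ln(24.33522)/0.1192 = 3.19192/0.1192

t ≈ 26.78 years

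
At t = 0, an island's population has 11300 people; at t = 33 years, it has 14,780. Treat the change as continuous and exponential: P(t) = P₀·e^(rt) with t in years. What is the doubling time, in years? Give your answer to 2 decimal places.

doubling time ≈ 85.20 years

r = ln(14780/11300) / 33 = ln(1.30796) / 33 ≈ 0.008136 per year
doubling time = ln 2 / |r| = 0.69315 / 0.008136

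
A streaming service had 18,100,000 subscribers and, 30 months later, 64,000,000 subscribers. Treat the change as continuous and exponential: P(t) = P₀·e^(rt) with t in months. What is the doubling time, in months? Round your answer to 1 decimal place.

r = ln(64000000/18100000) / 30 = ln(3.53591) / 30 ≈ 0.042099 per month
doubling time = ln 2 / |r| = 0.69315 / 0.042099

doubling time ≈ 16.5 months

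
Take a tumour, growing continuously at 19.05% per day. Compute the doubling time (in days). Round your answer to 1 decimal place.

doubling time ≈ 3.6 days

doubling time = ln(2) / |r| = 0.69315 / 0.1905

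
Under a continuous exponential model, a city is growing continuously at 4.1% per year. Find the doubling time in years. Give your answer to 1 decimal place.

doubling time ≈ 16.9 years

doubling time = ln(2) / |r| = 0.69315 / 0.041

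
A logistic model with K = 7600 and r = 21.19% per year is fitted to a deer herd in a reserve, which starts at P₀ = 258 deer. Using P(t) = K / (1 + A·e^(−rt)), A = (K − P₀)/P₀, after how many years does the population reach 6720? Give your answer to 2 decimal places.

t ≈ 25.40 years

A = (7600 − 258)/258 = 28.45736
6720 = 7600/(1 + 28.45736·e^(−0.2119t)) → 1 + 28.45736·e^(−0.2119t) = 1.13095
e^(−0.2119t) = 0.004602 → t = ln(217.31078)/0.2119 = 5.38133/0.2119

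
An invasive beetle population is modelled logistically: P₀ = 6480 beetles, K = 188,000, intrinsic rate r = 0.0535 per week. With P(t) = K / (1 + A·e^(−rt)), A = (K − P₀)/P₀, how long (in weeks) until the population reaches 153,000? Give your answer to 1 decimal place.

A = (188000 − 6480)/6480 = 28.01235
153000 = 188000/(1 + 28.01235·e^(−0.0535t)) → 1 + 28.01235·e^(−0.0535t) = 1.22876
e^(−0.0535t) = 0.008166 → t = ln(122.45397)/0.0535 = 4.80774/0.0535

t ≈ 89.9 weeks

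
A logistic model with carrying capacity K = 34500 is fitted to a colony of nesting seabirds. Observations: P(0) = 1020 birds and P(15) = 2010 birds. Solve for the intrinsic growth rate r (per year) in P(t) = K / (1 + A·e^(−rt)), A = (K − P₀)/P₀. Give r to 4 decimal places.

A = (34500 − 1020)/1020 = 32.82353
2010 = 34500/(1 + 32.82353·e^(−r·15)) → e^(−15r) = (17.16418 − 1)/32.82353 = 0.492457
r = −ln(0.492457)/15 = 0.70835/15

r ≈ 0.0472 per year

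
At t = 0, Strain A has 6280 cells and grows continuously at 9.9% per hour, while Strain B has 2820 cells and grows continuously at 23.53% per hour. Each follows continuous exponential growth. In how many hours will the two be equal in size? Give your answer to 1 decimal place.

t ≈ 5.9 hours

6280·e^(0.099t) = 2820·e^(0.2353t)
6280/2820 = e^((0.2353 − 0.099)t) → ln(2.22695) = 0.1363·t
t = 0.80063 / 0.1363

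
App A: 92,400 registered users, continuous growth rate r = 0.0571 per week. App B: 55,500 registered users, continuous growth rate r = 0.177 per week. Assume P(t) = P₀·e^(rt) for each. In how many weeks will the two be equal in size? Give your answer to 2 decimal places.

92400·e^(0.0571t) = 55500·e^(0.177t)
92400/55500 = e^((0.177 − 0.0571)t) → ln(1.66486) = 0.1199·t
t = 0.50974 / 0.1199

t ≈ 4.25 weeks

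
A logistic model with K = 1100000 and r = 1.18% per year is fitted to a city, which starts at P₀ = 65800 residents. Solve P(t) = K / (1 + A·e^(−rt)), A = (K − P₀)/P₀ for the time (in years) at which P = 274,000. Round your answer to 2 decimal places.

t ≈ 139.94 years

A = (1100000 − 65800)/65800 = 15.71733
274000 = 1100000/(1 + 15.71733·e^(−0.0118t)) → 1 + 15.71733·e^(−0.0118t) = 4.0146
e^(−0.0118t) = 0.191801 → t = ln(5.21374)/0.0118 = 1.6513/0.0118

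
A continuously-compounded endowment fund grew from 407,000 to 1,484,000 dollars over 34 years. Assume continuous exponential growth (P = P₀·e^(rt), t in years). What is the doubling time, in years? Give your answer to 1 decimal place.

doubling time ≈ 18.2 years

r = ln(1484000/407000) / 34 = ln(3.64619) / 34 ≈ 0.03805 per year
doubling time = ln 2 / |r| = 0.69315 / 0.03805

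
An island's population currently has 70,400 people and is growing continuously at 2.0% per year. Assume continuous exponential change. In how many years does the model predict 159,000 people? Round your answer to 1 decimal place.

159000 = 70400 · e^(0.02·t)
t = ln(159000/70400) / 0.02 = ln(2.25852) / 0.02 = 0.81471 / 0.02

t ≈ 40.7 years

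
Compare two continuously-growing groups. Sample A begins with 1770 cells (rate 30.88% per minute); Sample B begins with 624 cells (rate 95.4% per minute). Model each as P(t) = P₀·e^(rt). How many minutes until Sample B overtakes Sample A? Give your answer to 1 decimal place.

1770·e^(0.3088t) = 624·e^(0.954t)
1770/624 = e^((0.954 − 0.3088)t) → ln(2.83654) = 0.6452·t
t = 1.04258 / 0.6452

t ≈ 1.6 minutes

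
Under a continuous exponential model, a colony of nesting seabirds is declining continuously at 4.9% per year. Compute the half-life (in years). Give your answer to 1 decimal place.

half-life = ln(2) / |r| = 0.69315 / 0.049

half-life ≈ 14.1 years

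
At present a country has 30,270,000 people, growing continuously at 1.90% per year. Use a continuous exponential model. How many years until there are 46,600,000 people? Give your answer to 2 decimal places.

t ≈ 22.71 years

46600000 = 30270000 · e^(0.019·t)
t = ln(46600000/30270000) / 0.019 = ln(1.53948) / 0.019 = 0.43144 / 0.019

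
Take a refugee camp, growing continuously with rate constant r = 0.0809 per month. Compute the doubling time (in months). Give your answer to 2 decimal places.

doubling time ≈ 8.57 months

doubling time = ln(2) / |r| = 0.69315 / 0.0809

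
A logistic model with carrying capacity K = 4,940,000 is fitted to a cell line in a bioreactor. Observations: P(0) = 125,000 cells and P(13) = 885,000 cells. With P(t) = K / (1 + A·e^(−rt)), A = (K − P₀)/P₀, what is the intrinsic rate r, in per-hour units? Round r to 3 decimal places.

A = (4940000 − 125000)/125000 = 38.52
885000 = 4940000/(1 + 38.52·e^(−r·13)) → e^(−13r) = (5.58192 − 1)/38.52 = 0.118949
r = −ln(0.118949)/13 = 2.12906/13

r ≈ 0.164 per hour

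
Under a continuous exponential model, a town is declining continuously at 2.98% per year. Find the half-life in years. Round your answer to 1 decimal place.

half-life = ln(2) / |r| = 0.69315 / 0.0298

half-life ≈ 23.3 years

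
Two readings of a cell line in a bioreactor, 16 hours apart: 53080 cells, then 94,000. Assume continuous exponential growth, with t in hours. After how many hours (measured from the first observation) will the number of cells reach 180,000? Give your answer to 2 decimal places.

t ≈ 34.19 hours

r = ln(94000/53080) / 16 ≈ 0.035718 per hour
t = ln(180000/53080) / r = 1.22116 / 0.035718 ≈ 34.188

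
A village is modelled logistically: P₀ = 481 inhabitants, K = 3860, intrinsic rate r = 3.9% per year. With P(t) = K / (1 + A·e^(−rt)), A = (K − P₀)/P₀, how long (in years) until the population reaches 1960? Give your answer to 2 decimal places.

A = (3860 − 481)/481 = 7.02495
1960 = 3860/(1 + 7.02495·e^(−0.039t)) → 1 + 7.02495·e^(−0.039t) = 1.96939
e^(−0.039t) = 0.137992 → t = ln(7.24679)/0.039 = 1.98056/0.039

t ≈ 50.78 years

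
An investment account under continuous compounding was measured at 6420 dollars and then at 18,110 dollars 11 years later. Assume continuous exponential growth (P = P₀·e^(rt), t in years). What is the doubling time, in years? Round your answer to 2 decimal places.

doubling time ≈ 7.35 years

r = ln(18110/6420) / 11 = ln(2.82087) / 11 ≈ 0.094277 per year
doubling time = ln 2 / |r| = 0.69315 / 0.094277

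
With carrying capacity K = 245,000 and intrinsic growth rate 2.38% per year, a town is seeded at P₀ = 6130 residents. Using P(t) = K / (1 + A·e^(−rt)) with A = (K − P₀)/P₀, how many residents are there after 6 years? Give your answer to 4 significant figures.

≈ 7,044 residents

A = (245000 − 6130)/6130 = 38.96737
P(6) = 245000 / (1 + 38.96737·e^(−0.0238·6)) = 245000 / (1 + 38.96737·0.866927)
= 245000 / 34.78189 ≈ 7043.9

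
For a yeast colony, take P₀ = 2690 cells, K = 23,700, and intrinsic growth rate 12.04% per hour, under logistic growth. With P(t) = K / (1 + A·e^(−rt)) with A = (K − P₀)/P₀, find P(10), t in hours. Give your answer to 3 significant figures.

A = (23700 − 2690)/2690 = 7.81041
P(10) = 23700 / (1 + 7.81041·e^(−0.1204·10)) = 23700 / (1 + 7.81041·0.299992)
= 23700 / 3.34306 ≈ 7089.32

≈ 7,090 cells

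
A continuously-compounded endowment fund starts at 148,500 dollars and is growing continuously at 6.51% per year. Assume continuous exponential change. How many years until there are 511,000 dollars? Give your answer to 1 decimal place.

t ≈ 19.0 years

511000 = 148500 · e^(0.0651·t)
t = ln(511000/148500) / 0.0651 = ln(3.44108) / 0.0651 = 1.23578 / 0.0651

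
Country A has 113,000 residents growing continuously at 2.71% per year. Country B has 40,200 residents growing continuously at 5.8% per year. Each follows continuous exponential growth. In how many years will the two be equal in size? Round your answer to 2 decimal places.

t ≈ 33.45 years

113000·e^(0.0271t) = 40200·e^(0.058t)
113000/40200 = e^((0.058 − 0.0271)t) → ln(2.81095) = 0.0309·t
t = 1.03352 / 0.0309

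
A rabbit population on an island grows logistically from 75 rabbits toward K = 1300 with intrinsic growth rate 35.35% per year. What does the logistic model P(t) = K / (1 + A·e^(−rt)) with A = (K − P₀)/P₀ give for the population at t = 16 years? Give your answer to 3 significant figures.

A = (1300 − 75)/75 = 16.33333
P(16) = 1300 / (1 + 16.33333·e^(−0.3535·16)) = 1300 / (1 + 16.33333·0.003496)
= 1300 / 1.05711 ≈ 1229.77

≈ 1,230 rabbits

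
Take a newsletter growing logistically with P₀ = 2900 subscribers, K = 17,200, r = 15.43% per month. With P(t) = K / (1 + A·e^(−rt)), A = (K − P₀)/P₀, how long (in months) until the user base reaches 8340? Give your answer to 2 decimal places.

A = (17200 − 2900)/2900 = 4.93103
8340 = 17200/(1 + 4.93103·e^(−0.1543t)) → 1 + 4.93103·e^(−0.1543t) = 2.06235
e^(−0.1543t) = 0.215442 → t = ln(4.64163)/0.1543 = 1.53507/0.1543

t ≈ 9.95 months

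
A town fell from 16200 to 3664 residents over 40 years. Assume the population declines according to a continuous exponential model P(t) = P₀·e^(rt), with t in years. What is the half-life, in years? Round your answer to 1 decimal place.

half-life ≈ 18.7 years

r = ln(3664/16200) / 40 = ln(0.22617) / 40 ≈ -0.037161 per year
half-life = ln 2 / |r| = 0.69315 / 0.037161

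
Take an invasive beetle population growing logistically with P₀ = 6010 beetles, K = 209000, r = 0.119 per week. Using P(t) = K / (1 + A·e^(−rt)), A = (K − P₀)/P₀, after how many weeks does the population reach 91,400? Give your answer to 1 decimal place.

t ≈ 27.5 weeks

A = (209000 − 6010)/6010 = 33.77537
91400 = 209000/(1 + 33.77537·e^(−0.119t)) → 1 + 33.77537·e^(−0.119t) = 2.28665
e^(−0.119t) = 0.038094 → t = ln(26.25059)/0.119 = 3.26769/0.119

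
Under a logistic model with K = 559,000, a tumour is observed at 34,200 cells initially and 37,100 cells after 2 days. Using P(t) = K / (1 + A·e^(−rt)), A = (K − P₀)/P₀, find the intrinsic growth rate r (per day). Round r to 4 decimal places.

r ≈ 0.0435 per day

A = (559000 − 34200)/34200 = 15.34503
37100 = 559000/(1 + 15.34503·e^(−r·2)) → e^(−2r) = (15.06739 − 1)/15.34503 = 0.916739
r = −ln(0.916739)/2 = 0.08693/2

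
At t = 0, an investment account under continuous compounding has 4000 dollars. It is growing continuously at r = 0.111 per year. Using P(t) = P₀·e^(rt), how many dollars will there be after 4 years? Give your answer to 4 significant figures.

P(4) = 4000 · e^(0.111·4) = 4000 · e^(0.444)
= 4000 · 1.55893 ≈ 6235.72

≈ 6,236 dollars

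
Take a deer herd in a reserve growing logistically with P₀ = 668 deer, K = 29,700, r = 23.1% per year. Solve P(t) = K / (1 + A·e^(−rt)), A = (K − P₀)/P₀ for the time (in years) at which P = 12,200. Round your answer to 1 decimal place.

A = (29700 − 668)/668 = 43.46108
12200 = 29700/(1 + 43.46108·e^(−0.231t)) → 1 + 43.46108·e^(−0.231t) = 2.43443
e^(−0.231t) = 0.033005 → t = ln(30.29858)/0.231 = 3.4111/0.231

t ≈ 14.8 years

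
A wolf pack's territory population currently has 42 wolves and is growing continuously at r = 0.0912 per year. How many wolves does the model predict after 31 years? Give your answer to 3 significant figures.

≈ 710 wolves

P(31) = 42 · e^(0.0912·31) = 42 · e^(2.8272)
= 42 · 16.89808 ≈ 709.72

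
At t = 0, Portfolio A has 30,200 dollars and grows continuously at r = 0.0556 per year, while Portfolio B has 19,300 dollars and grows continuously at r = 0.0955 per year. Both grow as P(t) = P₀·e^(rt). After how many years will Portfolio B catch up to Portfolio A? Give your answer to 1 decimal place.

30200·e^(0.0556t) = 19300·e^(0.0955t)
30200/19300 = e^((0.0955 − 0.0556)t) → ln(1.56477) = 0.0399·t
t = 0.44774 / 0.0399

t ≈ 11.2 years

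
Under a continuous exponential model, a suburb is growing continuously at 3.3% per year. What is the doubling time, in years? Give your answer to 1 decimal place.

doubling time = ln(2) / |r| = 0.69315 / 0.033

doubling time ≈ 21.0 years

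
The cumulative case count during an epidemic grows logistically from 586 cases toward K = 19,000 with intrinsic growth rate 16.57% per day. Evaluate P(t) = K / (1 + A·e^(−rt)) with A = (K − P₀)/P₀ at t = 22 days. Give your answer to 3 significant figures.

≈ 10,400 cases

A = (19000 − 586)/586 = 31.42321
P(22) = 19000 / (1 + 31.42321·e^(−0.1657·22)) = 19000 / (1 + 31.42321·0.026111)
= 19000 / 1.82049 ≈ 10436.75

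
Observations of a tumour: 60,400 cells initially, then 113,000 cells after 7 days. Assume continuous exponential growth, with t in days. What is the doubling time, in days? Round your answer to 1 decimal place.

doubling time ≈ 7.7 days

r = ln(113000/60400) / 7 = ln(1.87086) / 7 ≈ 0.089486 per day
doubling time = ln 2 / |r| = 0.69315 / 0.089486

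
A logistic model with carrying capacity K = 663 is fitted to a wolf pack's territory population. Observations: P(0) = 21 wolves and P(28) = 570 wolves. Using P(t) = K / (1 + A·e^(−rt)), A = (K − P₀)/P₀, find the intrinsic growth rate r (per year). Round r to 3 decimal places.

r ≈ 0.187 per year

A = (663 − 21)/21 = 30.57143
570 = 663/(1 + 30.57143·e^(−r·28)) → e^(−28r) = (1.16316 − 1)/30.57143 = 0.005337
r = −ln(0.005337)/28 = 5.2331/28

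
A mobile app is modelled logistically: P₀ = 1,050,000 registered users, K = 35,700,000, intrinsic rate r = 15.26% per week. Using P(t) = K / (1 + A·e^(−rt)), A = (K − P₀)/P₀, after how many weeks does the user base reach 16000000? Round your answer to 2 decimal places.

t ≈ 21.55 weeks

A = (35700000 − 1050000)/1050000 = 33
16000000 = 35700000/(1 + 33·e^(−0.1526t)) → 1 + 33·e^(−0.1526t) = 2.23125
e^(−0.1526t) = 0.037311 → t = ln(26.80203)/0.1526 = 3.28848/0.1526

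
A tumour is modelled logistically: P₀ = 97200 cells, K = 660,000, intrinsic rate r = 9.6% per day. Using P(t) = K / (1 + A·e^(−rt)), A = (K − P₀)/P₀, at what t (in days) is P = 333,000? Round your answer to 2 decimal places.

t ≈ 18.48 days

A = (660000 − 97200)/97200 = 5.79012
333000 = 660000/(1 + 5.79012·e^(−0.096t)) → 1 + 5.79012·e^(−0.096t) = 1.98198
e^(−0.096t) = 0.169596 → t = ln(5.89636)/0.096 = 1.77434/0.096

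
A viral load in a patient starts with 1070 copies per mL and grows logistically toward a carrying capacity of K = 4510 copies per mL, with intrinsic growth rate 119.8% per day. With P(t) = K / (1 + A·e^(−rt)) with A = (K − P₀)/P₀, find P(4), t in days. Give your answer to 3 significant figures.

A = (4510 − 1070)/1070 = 3.21495
P(4) = 4510 / (1 + 3.21495·e^(−1.198·4)) = 4510 / (1 + 3.21495·0.008296)
= 4510 / 1.02667 ≈ 4392.84

≈ 4,390 copies per mL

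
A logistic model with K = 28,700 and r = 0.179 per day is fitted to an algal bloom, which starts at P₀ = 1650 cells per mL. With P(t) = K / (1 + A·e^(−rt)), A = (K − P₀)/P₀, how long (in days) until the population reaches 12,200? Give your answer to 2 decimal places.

t ≈ 13.94 days

A = (28700 − 1650)/1650 = 16.39394
12200 = 28700/(1 + 16.39394·e^(−0.179t)) → 1 + 16.39394·e^(−0.179t) = 2.35246
e^(−0.179t) = 0.082498 → t = ln(12.12158)/0.179 = 2.49499/0.179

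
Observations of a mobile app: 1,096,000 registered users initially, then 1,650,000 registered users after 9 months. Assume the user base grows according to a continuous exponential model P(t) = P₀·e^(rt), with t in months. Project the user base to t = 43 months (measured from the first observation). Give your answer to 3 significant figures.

r = ln(1650000/1096000) / 9 ≈ 0.045456 per month
P(43) = 1096000 · e^(0.045456·43) = 1096000 · 7.06129 ≈ 7739172.54

≈ 7,740,000 registered users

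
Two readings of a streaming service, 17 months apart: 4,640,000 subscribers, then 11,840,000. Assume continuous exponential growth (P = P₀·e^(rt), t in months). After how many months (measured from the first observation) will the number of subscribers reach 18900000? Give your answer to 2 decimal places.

t ≈ 25.49 months

r = ln(11840000/4640000) / 17 ≈ 0.055104 per month
t = ln(18900000/4640000) / r = 1.40445 / 0.055104 ≈ 25.487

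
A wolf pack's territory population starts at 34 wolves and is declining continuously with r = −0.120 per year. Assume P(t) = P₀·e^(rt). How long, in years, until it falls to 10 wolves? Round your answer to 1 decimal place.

10 = 34 · e^(-0.12·t)
t = ln(10/34) / -0.12 = ln(0.29412) / -0.12 = -1.22378 / -0.12

t ≈ 10.2 years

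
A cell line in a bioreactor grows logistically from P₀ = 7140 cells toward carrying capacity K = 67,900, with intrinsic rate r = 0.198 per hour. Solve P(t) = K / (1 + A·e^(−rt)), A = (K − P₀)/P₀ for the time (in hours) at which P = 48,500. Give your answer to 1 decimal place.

t ≈ 15.4 hours

A = (67900 − 7140)/7140 = 8.5098
48500 = 67900/(1 + 8.5098·e^(−0.198t)) → 1 + 8.5098·e^(−0.198t) = 1.4
e^(−0.198t) = 0.047005 → t = ln(21.27451)/0.198 = 3.05751/0.198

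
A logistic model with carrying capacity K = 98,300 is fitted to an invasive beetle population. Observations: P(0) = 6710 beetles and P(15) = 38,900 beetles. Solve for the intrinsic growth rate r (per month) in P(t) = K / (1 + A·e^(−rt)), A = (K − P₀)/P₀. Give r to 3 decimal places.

A = (98300 − 6710)/6710 = 13.64978
38900 = 98300/(1 + 13.64978·e^(−r·15)) → e^(−15r) = (2.52699 − 1)/13.64978 = 0.111869
r = −ln(0.111869)/15 = 2.19042/15

r ≈ 0.146 per month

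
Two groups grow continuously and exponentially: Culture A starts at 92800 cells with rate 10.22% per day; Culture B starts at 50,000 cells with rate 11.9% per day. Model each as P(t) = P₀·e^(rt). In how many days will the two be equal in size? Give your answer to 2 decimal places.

92800·e^(0.1022t) = 50000·e^(0.119t)
92800/50000 = e^((0.119 − 0.1022)t) → ln(1.856) = 0.0168·t
t = 0.61842 / 0.0168

t ≈ 36.81 days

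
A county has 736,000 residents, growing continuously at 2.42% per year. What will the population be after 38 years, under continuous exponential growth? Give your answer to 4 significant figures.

P(38) = 736000 · e^(0.0242·38) = 736000 · e^(0.9196)
= 736000 · 2.50829 ≈ 1846099.14

≈ 1,846,000 residents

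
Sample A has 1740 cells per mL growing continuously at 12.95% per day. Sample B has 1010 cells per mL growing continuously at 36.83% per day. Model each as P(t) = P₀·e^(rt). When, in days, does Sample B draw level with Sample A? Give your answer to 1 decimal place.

t ≈ 2.3 days

1740·e^(0.1295t) = 1010·e^(0.3683t)
1740/1010 = e^((0.3683 − 0.1295)t) → ln(1.72277) = 0.2388·t
t = 0.54393 / 0.2388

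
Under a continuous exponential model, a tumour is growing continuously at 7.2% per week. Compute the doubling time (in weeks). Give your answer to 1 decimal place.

doubling time = ln(2) / |r| = 0.69315 / 0.072

doubling time ≈ 9.6 weeks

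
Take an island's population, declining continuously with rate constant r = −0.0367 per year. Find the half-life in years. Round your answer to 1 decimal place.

half-life = ln(2) / |r| = 0.69315 / 0.0367

half-life ≈ 18.9 years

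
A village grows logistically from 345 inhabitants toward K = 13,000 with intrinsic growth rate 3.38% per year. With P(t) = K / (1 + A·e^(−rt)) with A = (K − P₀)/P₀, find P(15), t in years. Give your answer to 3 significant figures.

A = (13000 − 345)/345 = 36.68116
P(15) = 13000 / (1 + 36.68116·e^(−0.0338·15)) = 13000 / (1 + 36.68116·0.6023)
= 13000 / 23.09305 ≈ 562.94

≈ 563 inhabitants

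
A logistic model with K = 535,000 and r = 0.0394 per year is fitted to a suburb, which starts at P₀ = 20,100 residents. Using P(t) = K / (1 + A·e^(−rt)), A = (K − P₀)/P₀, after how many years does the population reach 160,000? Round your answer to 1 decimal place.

t ≈ 60.7 years

A = (535000 − 20100)/20100 = 25.61692
160000 = 535000/(1 + 25.61692·e^(−0.0394t)) → 1 + 25.61692·e^(−0.0394t) = 3.34375
e^(−0.0394t) = 0.091492 → t = ln(10.92988)/0.0394 = 2.3915/0.0394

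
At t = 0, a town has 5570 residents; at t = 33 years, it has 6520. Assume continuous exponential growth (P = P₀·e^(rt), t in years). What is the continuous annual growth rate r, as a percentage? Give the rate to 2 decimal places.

6520 = 5570 · e^(r·33)
e^(33r) = 6520/5570 = 1.17056
r = ln(1.17056) / 33 = 0.15748 / 33

r ≈ 0.48% per year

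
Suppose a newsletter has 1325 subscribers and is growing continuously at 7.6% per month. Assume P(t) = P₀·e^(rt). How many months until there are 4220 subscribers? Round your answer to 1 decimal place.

t ≈ 15.2 months

4220 = 1325 · e^(0.076·t)
t = ln(4220/1325) / 0.076 = ln(3.18491) / 0.076 = 1.15842 / 0.076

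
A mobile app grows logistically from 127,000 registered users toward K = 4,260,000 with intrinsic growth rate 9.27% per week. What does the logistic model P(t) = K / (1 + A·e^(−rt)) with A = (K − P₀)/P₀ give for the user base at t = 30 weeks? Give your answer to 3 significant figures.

≈ 1,410,000 registered users

A = (4260000 − 127000)/127000 = 32.54331
P(30) = 4260000 / (1 + 32.54331·e^(−0.0927·30)) = 4260000 / (1 + 32.54331·0.061976)
= 4260000 / 3.01692 ≈ 1412035.99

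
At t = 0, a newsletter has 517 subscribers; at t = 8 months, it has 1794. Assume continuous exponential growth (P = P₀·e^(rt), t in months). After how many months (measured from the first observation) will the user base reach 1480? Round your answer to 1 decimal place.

r = ln(1794/517) / 8 ≈ 0.15552 per month
t = ln(1480/517) / r = 1.05175 / 0.15552 ≈ 6.763

t ≈ 6.8 months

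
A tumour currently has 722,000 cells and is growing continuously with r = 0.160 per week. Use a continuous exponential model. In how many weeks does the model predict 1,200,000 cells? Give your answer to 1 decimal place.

1200000 = 722000 · e^(0.16·t)
t = ln(1200000/722000) / 0.16 = ln(1.66205) / 0.16 = 0.50805 / 0.16

t ≈ 3.2 weeks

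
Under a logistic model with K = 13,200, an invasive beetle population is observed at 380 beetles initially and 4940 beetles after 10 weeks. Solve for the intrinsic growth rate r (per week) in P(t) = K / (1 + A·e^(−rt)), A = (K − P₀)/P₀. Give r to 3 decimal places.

r ≈ 0.300 per week

A = (13200 − 380)/380 = 33.73684
4940 = 13200/(1 + 33.73684·e^(−r·10)) → e^(−10r) = (2.67206 − 1)/33.73684 = 0.049562
r = −ln(0.049562)/10 = 3.00453/10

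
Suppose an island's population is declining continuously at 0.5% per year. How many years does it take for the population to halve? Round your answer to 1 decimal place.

half-life ≈ 138.6 years

half-life = ln(2) / |r| = 0.69315 / 0.005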